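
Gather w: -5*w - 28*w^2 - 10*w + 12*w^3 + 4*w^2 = 12*w^3 - 24*w^2 - 15*w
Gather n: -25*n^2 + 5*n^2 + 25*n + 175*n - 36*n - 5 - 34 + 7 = -20*n^2 + 164*n - 32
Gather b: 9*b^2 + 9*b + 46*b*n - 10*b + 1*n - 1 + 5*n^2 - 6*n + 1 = 9*b^2 + b*(46*n - 1) + 5*n^2 - 5*n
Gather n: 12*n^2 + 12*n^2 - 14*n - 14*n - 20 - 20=24*n^2 - 28*n - 40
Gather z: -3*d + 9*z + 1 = -3*d + 9*z + 1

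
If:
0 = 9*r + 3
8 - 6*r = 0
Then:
No Solution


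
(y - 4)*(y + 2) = y^2 - 2*y - 8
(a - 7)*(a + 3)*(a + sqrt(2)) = a^3 - 4*a^2 + sqrt(2)*a^2 - 21*a - 4*sqrt(2)*a - 21*sqrt(2)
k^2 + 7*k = k*(k + 7)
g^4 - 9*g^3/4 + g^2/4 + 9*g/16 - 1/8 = (g - 2)*(g - 1/2)*(g - 1/4)*(g + 1/2)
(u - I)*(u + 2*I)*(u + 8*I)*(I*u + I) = I*u^4 - 9*u^3 + I*u^3 - 9*u^2 - 6*I*u^2 - 16*u - 6*I*u - 16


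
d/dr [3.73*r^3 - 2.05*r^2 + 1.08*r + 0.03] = 11.19*r^2 - 4.1*r + 1.08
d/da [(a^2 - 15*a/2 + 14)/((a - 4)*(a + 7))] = 21/(2*(a^2 + 14*a + 49))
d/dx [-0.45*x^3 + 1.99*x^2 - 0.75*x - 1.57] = -1.35*x^2 + 3.98*x - 0.75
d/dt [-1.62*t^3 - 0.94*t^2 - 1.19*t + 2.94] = -4.86*t^2 - 1.88*t - 1.19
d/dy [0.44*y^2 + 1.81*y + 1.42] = 0.88*y + 1.81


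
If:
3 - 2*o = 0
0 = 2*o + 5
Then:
No Solution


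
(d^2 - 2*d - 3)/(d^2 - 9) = (d + 1)/(d + 3)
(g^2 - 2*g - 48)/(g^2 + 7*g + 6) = (g - 8)/(g + 1)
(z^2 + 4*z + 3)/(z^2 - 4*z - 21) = (z + 1)/(z - 7)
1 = 1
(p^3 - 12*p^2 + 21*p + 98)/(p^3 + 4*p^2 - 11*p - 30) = (p^2 - 14*p + 49)/(p^2 + 2*p - 15)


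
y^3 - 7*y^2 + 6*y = y*(y - 6)*(y - 1)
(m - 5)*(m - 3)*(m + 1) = m^3 - 7*m^2 + 7*m + 15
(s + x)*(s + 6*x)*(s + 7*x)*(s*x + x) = s^4*x + 14*s^3*x^2 + s^3*x + 55*s^2*x^3 + 14*s^2*x^2 + 42*s*x^4 + 55*s*x^3 + 42*x^4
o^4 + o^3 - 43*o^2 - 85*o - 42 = (o - 7)*(o + 1)^2*(o + 6)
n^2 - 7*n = n*(n - 7)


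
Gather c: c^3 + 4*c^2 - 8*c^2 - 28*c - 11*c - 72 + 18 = c^3 - 4*c^2 - 39*c - 54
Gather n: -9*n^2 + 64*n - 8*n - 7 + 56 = -9*n^2 + 56*n + 49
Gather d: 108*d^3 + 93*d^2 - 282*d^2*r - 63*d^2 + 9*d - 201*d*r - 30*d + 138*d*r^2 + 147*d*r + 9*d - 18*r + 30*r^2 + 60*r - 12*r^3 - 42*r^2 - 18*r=108*d^3 + d^2*(30 - 282*r) + d*(138*r^2 - 54*r - 12) - 12*r^3 - 12*r^2 + 24*r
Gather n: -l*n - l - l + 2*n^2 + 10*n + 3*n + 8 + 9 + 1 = -2*l + 2*n^2 + n*(13 - l) + 18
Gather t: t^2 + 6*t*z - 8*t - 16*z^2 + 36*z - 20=t^2 + t*(6*z - 8) - 16*z^2 + 36*z - 20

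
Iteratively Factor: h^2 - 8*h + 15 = (h - 3)*(h - 5)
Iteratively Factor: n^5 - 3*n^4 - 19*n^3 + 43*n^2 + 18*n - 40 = (n + 1)*(n^4 - 4*n^3 - 15*n^2 + 58*n - 40) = (n - 1)*(n + 1)*(n^3 - 3*n^2 - 18*n + 40) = (n - 1)*(n + 1)*(n + 4)*(n^2 - 7*n + 10) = (n - 5)*(n - 1)*(n + 1)*(n + 4)*(n - 2)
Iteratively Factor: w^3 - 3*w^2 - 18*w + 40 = (w - 5)*(w^2 + 2*w - 8) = (w - 5)*(w + 4)*(w - 2)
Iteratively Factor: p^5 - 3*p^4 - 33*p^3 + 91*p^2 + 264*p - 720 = (p - 3)*(p^4 - 33*p^2 - 8*p + 240) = (p - 5)*(p - 3)*(p^3 + 5*p^2 - 8*p - 48) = (p - 5)*(p - 3)^2*(p^2 + 8*p + 16) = (p - 5)*(p - 3)^2*(p + 4)*(p + 4)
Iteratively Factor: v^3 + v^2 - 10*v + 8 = (v - 2)*(v^2 + 3*v - 4) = (v - 2)*(v - 1)*(v + 4)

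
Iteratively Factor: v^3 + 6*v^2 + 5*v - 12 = (v + 4)*(v^2 + 2*v - 3) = (v - 1)*(v + 4)*(v + 3)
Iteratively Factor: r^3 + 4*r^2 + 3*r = (r + 3)*(r^2 + r) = (r + 1)*(r + 3)*(r)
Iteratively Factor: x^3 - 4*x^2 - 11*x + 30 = (x - 2)*(x^2 - 2*x - 15) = (x - 5)*(x - 2)*(x + 3)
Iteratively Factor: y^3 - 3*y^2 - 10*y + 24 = (y - 2)*(y^2 - y - 12) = (y - 2)*(y + 3)*(y - 4)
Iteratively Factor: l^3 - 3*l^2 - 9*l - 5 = (l + 1)*(l^2 - 4*l - 5) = (l + 1)^2*(l - 5)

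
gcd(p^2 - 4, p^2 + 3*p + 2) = p + 2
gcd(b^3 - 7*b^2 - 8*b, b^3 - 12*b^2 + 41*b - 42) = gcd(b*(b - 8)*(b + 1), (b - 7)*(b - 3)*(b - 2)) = 1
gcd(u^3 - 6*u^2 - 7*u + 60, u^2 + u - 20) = u - 4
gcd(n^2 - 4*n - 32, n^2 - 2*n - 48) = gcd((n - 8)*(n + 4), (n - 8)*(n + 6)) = n - 8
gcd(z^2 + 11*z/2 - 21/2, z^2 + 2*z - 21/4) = z - 3/2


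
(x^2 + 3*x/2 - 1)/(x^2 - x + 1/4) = 2*(x + 2)/(2*x - 1)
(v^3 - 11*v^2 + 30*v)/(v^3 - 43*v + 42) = v*(v - 5)/(v^2 + 6*v - 7)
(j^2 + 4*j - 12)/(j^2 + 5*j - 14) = (j + 6)/(j + 7)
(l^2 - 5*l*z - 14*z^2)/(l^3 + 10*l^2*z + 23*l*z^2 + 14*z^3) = (l - 7*z)/(l^2 + 8*l*z + 7*z^2)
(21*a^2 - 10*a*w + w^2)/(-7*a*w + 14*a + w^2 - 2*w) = (-3*a + w)/(w - 2)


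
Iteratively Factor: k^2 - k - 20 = (k + 4)*(k - 5)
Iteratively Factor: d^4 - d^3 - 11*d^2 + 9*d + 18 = (d - 2)*(d^3 + d^2 - 9*d - 9) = (d - 2)*(d + 3)*(d^2 - 2*d - 3) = (d - 3)*(d - 2)*(d + 3)*(d + 1)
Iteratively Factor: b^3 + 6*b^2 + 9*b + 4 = (b + 1)*(b^2 + 5*b + 4) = (b + 1)^2*(b + 4)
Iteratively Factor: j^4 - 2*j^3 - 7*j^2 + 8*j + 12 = (j + 1)*(j^3 - 3*j^2 - 4*j + 12) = (j - 2)*(j + 1)*(j^2 - j - 6) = (j - 2)*(j + 1)*(j + 2)*(j - 3)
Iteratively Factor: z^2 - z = (z - 1)*(z)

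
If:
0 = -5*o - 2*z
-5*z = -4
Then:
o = -8/25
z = 4/5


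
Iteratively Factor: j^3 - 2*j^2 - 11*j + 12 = (j - 1)*(j^2 - j - 12) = (j - 4)*(j - 1)*(j + 3)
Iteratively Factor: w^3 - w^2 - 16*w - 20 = (w + 2)*(w^2 - 3*w - 10) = (w - 5)*(w + 2)*(w + 2)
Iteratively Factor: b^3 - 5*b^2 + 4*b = (b)*(b^2 - 5*b + 4) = b*(b - 1)*(b - 4)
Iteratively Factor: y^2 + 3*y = (y)*(y + 3)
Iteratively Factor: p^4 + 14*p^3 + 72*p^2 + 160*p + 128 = (p + 4)*(p^3 + 10*p^2 + 32*p + 32) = (p + 4)^2*(p^2 + 6*p + 8) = (p + 4)^3*(p + 2)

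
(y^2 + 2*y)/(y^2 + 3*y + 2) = y/(y + 1)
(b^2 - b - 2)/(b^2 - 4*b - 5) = (b - 2)/(b - 5)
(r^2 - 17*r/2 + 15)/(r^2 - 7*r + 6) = (r - 5/2)/(r - 1)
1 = 1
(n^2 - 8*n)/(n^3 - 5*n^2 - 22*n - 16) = n/(n^2 + 3*n + 2)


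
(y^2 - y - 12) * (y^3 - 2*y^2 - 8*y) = y^5 - 3*y^4 - 18*y^3 + 32*y^2 + 96*y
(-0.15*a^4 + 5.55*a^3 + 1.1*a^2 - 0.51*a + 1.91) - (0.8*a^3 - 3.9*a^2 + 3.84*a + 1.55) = -0.15*a^4 + 4.75*a^3 + 5.0*a^2 - 4.35*a + 0.36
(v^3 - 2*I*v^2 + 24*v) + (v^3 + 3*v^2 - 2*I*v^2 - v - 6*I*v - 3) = 2*v^3 + 3*v^2 - 4*I*v^2 + 23*v - 6*I*v - 3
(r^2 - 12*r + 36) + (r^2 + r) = 2*r^2 - 11*r + 36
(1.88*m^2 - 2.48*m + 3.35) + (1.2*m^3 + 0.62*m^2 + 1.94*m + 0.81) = 1.2*m^3 + 2.5*m^2 - 0.54*m + 4.16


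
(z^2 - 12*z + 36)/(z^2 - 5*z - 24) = (-z^2 + 12*z - 36)/(-z^2 + 5*z + 24)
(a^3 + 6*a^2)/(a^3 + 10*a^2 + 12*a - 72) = a^2/(a^2 + 4*a - 12)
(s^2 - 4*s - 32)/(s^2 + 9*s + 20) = (s - 8)/(s + 5)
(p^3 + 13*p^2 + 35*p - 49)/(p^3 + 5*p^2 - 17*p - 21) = (p^2 + 6*p - 7)/(p^2 - 2*p - 3)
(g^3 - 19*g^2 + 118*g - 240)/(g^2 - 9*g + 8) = (g^2 - 11*g + 30)/(g - 1)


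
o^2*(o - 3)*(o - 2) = o^4 - 5*o^3 + 6*o^2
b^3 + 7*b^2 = b^2*(b + 7)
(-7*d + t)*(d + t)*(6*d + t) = -42*d^3 - 43*d^2*t + t^3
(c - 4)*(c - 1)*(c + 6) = c^3 + c^2 - 26*c + 24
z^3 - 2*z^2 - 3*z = z*(z - 3)*(z + 1)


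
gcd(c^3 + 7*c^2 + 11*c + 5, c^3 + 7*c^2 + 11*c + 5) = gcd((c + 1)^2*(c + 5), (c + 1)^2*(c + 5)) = c^3 + 7*c^2 + 11*c + 5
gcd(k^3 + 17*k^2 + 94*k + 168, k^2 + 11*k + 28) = k^2 + 11*k + 28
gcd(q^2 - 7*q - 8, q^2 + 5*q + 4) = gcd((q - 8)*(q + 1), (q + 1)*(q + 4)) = q + 1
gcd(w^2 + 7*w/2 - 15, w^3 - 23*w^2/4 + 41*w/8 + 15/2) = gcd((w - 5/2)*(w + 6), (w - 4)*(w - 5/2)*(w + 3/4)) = w - 5/2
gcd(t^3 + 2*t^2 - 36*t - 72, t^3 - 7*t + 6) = 1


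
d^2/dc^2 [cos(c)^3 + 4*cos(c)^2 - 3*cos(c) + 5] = 9*sin(c)^2*cos(c) + 16*sin(c)^2 - 8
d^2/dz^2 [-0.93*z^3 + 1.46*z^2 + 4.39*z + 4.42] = 2.92 - 5.58*z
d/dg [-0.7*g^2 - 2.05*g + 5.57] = -1.4*g - 2.05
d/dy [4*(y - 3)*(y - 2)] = 8*y - 20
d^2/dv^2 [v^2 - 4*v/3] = 2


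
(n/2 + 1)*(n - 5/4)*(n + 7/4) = n^3/2 + 5*n^2/4 - 19*n/32 - 35/16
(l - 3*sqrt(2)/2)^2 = l^2 - 3*sqrt(2)*l + 9/2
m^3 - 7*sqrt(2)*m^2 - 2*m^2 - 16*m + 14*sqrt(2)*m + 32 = (m - 2)*(m - 8*sqrt(2))*(m + sqrt(2))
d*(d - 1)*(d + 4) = d^3 + 3*d^2 - 4*d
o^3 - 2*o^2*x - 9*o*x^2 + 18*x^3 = (o - 3*x)*(o - 2*x)*(o + 3*x)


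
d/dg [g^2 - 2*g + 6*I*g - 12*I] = 2*g - 2 + 6*I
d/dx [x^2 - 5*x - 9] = 2*x - 5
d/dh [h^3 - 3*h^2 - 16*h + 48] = 3*h^2 - 6*h - 16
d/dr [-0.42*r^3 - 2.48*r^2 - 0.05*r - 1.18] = -1.26*r^2 - 4.96*r - 0.05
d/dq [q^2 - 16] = 2*q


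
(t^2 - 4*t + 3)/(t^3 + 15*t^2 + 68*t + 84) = (t^2 - 4*t + 3)/(t^3 + 15*t^2 + 68*t + 84)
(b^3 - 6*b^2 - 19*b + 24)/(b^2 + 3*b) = b - 9 + 8/b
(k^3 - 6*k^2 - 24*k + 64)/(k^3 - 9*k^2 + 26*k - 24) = (k^2 - 4*k - 32)/(k^2 - 7*k + 12)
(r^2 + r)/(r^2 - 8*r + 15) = r*(r + 1)/(r^2 - 8*r + 15)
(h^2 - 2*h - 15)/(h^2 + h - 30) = (h + 3)/(h + 6)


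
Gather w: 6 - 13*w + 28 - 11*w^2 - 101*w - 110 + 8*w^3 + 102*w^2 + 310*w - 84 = 8*w^3 + 91*w^2 + 196*w - 160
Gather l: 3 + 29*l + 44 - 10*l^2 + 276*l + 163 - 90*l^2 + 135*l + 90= -100*l^2 + 440*l + 300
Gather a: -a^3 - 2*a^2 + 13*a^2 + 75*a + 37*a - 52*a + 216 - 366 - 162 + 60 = -a^3 + 11*a^2 + 60*a - 252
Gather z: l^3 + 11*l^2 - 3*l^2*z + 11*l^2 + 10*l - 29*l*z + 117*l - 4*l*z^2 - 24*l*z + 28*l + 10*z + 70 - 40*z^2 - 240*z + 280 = l^3 + 22*l^2 + 155*l + z^2*(-4*l - 40) + z*(-3*l^2 - 53*l - 230) + 350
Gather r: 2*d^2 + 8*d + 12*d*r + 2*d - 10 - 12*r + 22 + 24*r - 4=2*d^2 + 10*d + r*(12*d + 12) + 8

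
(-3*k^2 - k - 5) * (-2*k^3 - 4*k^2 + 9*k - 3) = 6*k^5 + 14*k^4 - 13*k^3 + 20*k^2 - 42*k + 15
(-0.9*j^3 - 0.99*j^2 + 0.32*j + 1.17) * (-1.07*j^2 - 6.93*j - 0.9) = 0.963*j^5 + 7.2963*j^4 + 7.3283*j^3 - 2.5785*j^2 - 8.3961*j - 1.053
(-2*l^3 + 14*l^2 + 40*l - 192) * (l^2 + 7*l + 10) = -2*l^5 + 118*l^3 + 228*l^2 - 944*l - 1920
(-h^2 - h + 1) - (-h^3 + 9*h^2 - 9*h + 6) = h^3 - 10*h^2 + 8*h - 5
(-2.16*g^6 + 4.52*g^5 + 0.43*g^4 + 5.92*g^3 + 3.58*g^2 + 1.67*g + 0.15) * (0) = 0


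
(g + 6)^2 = g^2 + 12*g + 36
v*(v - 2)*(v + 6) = v^3 + 4*v^2 - 12*v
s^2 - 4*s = s*(s - 4)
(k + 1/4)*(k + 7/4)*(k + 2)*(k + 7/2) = k^4 + 15*k^3/2 + 295*k^2/16 + 525*k/32 + 49/16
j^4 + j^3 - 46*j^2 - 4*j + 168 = (j - 6)*(j - 2)*(j + 2)*(j + 7)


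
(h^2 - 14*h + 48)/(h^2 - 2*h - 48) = (h - 6)/(h + 6)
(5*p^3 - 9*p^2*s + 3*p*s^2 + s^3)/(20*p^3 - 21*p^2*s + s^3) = (p - s)/(4*p - s)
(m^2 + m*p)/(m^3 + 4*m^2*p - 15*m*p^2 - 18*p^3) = m/(m^2 + 3*m*p - 18*p^2)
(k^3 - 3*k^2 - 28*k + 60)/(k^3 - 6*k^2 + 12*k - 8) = (k^2 - k - 30)/(k^2 - 4*k + 4)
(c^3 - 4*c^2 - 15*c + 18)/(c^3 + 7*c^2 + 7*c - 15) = (c - 6)/(c + 5)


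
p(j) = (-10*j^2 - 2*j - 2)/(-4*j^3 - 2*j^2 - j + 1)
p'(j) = (-20*j - 2)/(-4*j^3 - 2*j^2 - j + 1) + (-10*j^2 - 2*j - 2)*(12*j^2 + 4*j + 1)/(-4*j^3 - 2*j^2 - j + 1)^2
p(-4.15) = -0.65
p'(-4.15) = -0.17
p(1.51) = 1.48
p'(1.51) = -0.99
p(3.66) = 0.64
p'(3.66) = -0.16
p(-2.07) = -1.36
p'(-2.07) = -0.69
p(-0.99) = -2.51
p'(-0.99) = -1.10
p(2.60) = 0.88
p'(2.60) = -0.32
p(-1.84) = -1.53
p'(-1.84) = -0.85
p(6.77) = 0.35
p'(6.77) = -0.05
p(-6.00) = -0.44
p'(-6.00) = -0.08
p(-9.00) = -0.29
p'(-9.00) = -0.03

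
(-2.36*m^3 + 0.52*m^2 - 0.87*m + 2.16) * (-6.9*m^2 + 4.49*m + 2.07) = 16.284*m^5 - 14.1844*m^4 + 3.4526*m^3 - 17.7339*m^2 + 7.8975*m + 4.4712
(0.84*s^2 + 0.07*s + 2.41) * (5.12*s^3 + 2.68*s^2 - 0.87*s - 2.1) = 4.3008*s^5 + 2.6096*s^4 + 11.796*s^3 + 4.6339*s^2 - 2.2437*s - 5.061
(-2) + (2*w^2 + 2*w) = 2*w^2 + 2*w - 2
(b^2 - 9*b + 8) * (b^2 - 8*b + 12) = b^4 - 17*b^3 + 92*b^2 - 172*b + 96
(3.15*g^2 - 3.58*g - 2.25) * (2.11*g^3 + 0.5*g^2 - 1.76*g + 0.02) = 6.6465*g^5 - 5.9788*g^4 - 12.0815*g^3 + 5.2388*g^2 + 3.8884*g - 0.045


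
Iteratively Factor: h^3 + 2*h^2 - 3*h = (h + 3)*(h^2 - h) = (h - 1)*(h + 3)*(h)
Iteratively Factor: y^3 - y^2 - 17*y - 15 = (y - 5)*(y^2 + 4*y + 3) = (y - 5)*(y + 3)*(y + 1)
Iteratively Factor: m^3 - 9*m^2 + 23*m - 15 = (m - 5)*(m^2 - 4*m + 3) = (m - 5)*(m - 1)*(m - 3)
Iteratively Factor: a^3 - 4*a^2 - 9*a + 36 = (a + 3)*(a^2 - 7*a + 12) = (a - 3)*(a + 3)*(a - 4)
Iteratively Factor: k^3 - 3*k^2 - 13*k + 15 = (k + 3)*(k^2 - 6*k + 5) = (k - 5)*(k + 3)*(k - 1)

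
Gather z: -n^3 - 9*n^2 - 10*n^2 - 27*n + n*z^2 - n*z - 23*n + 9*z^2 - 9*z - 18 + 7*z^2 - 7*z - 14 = -n^3 - 19*n^2 - 50*n + z^2*(n + 16) + z*(-n - 16) - 32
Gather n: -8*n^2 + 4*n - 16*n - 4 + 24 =-8*n^2 - 12*n + 20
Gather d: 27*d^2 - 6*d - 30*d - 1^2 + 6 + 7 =27*d^2 - 36*d + 12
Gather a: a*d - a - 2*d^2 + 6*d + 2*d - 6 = a*(d - 1) - 2*d^2 + 8*d - 6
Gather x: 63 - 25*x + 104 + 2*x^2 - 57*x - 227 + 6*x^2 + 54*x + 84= 8*x^2 - 28*x + 24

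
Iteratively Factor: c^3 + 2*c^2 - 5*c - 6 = (c + 3)*(c^2 - c - 2) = (c - 2)*(c + 3)*(c + 1)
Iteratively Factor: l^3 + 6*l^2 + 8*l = (l)*(l^2 + 6*l + 8) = l*(l + 4)*(l + 2)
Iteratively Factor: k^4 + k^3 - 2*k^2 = (k + 2)*(k^3 - k^2) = (k - 1)*(k + 2)*(k^2) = k*(k - 1)*(k + 2)*(k)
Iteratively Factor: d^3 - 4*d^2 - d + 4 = (d - 4)*(d^2 - 1) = (d - 4)*(d - 1)*(d + 1)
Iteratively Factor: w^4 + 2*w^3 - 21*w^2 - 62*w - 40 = (w + 2)*(w^3 - 21*w - 20) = (w + 1)*(w + 2)*(w^2 - w - 20) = (w + 1)*(w + 2)*(w + 4)*(w - 5)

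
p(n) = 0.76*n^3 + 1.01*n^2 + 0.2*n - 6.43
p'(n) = 2.28*n^2 + 2.02*n + 0.2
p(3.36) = 34.47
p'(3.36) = 32.73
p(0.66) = -5.64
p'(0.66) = 2.53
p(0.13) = -6.39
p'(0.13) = 0.50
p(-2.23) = -10.28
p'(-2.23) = 7.03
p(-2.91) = -17.19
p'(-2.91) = 13.63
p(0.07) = -6.41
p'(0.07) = 0.35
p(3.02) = 24.32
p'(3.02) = 27.09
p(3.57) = 41.74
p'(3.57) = 36.47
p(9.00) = 631.22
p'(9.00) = 203.06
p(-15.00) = -2347.18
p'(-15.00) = 482.90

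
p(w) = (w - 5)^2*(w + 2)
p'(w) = (w - 5)^2 + (w + 2)*(2*w - 10) = (w - 5)*(3*w - 1)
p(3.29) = 15.47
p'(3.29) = -15.17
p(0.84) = 49.15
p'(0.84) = -6.32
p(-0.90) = 38.29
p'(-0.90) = 21.83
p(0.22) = 50.72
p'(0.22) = 1.63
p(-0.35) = 47.23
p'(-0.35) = 10.97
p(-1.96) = 1.94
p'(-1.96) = 47.88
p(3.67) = 10.03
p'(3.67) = -13.31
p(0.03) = 50.14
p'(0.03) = 4.52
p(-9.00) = -1372.00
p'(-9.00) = 392.00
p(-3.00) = -64.00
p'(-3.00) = 80.00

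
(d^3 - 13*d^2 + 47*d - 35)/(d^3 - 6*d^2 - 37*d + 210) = (d - 1)/(d + 6)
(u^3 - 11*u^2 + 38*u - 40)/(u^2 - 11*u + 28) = (u^2 - 7*u + 10)/(u - 7)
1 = 1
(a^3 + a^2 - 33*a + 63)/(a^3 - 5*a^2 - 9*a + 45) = (a^2 + 4*a - 21)/(a^2 - 2*a - 15)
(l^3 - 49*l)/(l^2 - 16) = l*(l^2 - 49)/(l^2 - 16)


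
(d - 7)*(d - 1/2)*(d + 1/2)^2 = d^4 - 13*d^3/2 - 15*d^2/4 + 13*d/8 + 7/8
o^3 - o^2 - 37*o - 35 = (o - 7)*(o + 1)*(o + 5)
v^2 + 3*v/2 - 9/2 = (v - 3/2)*(v + 3)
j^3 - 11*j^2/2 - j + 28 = (j - 4)*(j - 7/2)*(j + 2)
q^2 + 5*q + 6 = (q + 2)*(q + 3)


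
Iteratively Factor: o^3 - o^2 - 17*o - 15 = (o - 5)*(o^2 + 4*o + 3) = (o - 5)*(o + 1)*(o + 3)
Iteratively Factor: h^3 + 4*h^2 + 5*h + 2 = (h + 1)*(h^2 + 3*h + 2) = (h + 1)^2*(h + 2)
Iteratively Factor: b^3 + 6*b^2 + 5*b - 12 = (b + 3)*(b^2 + 3*b - 4) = (b - 1)*(b + 3)*(b + 4)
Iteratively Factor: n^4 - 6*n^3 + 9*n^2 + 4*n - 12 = (n + 1)*(n^3 - 7*n^2 + 16*n - 12) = (n - 2)*(n + 1)*(n^2 - 5*n + 6) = (n - 2)^2*(n + 1)*(n - 3)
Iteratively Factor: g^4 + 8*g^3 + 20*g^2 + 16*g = (g)*(g^3 + 8*g^2 + 20*g + 16) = g*(g + 4)*(g^2 + 4*g + 4) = g*(g + 2)*(g + 4)*(g + 2)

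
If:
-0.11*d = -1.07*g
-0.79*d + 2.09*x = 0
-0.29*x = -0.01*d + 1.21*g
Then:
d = 0.00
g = 0.00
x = 0.00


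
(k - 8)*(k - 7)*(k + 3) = k^3 - 12*k^2 + 11*k + 168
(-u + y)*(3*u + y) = -3*u^2 + 2*u*y + y^2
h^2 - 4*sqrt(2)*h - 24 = (h - 6*sqrt(2))*(h + 2*sqrt(2))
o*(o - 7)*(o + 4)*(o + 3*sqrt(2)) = o^4 - 3*o^3 + 3*sqrt(2)*o^3 - 28*o^2 - 9*sqrt(2)*o^2 - 84*sqrt(2)*o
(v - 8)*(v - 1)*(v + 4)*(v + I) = v^4 - 5*v^3 + I*v^3 - 28*v^2 - 5*I*v^2 + 32*v - 28*I*v + 32*I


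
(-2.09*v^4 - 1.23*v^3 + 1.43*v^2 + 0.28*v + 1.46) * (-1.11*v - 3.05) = 2.3199*v^5 + 7.7398*v^4 + 2.1642*v^3 - 4.6723*v^2 - 2.4746*v - 4.453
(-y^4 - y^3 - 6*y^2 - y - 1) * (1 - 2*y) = 2*y^5 + y^4 + 11*y^3 - 4*y^2 + y - 1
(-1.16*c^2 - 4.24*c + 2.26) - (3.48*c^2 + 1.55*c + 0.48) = -4.64*c^2 - 5.79*c + 1.78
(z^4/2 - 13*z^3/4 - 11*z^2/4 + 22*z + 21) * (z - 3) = z^5/2 - 19*z^4/4 + 7*z^3 + 121*z^2/4 - 45*z - 63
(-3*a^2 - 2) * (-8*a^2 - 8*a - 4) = 24*a^4 + 24*a^3 + 28*a^2 + 16*a + 8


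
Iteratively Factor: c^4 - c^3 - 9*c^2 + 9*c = (c)*(c^3 - c^2 - 9*c + 9) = c*(c - 3)*(c^2 + 2*c - 3) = c*(c - 3)*(c - 1)*(c + 3)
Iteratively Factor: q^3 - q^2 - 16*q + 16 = (q + 4)*(q^2 - 5*q + 4) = (q - 4)*(q + 4)*(q - 1)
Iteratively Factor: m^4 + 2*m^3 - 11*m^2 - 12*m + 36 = (m + 3)*(m^3 - m^2 - 8*m + 12) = (m - 2)*(m + 3)*(m^2 + m - 6) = (m - 2)*(m + 3)^2*(m - 2)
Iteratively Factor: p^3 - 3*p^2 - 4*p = (p + 1)*(p^2 - 4*p) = (p - 4)*(p + 1)*(p)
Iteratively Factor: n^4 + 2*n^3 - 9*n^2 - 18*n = (n + 3)*(n^3 - n^2 - 6*n) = (n + 2)*(n + 3)*(n^2 - 3*n) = (n - 3)*(n + 2)*(n + 3)*(n)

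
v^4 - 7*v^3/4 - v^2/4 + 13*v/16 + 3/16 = (v - 3/2)*(v - 1)*(v + 1/4)*(v + 1/2)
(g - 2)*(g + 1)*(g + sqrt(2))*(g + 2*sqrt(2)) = g^4 - g^3 + 3*sqrt(2)*g^3 - 3*sqrt(2)*g^2 + 2*g^2 - 6*sqrt(2)*g - 4*g - 8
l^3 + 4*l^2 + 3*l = l*(l + 1)*(l + 3)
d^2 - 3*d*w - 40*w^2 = (d - 8*w)*(d + 5*w)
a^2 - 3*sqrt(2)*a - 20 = (a - 5*sqrt(2))*(a + 2*sqrt(2))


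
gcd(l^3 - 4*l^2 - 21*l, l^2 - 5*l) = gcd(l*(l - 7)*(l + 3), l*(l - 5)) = l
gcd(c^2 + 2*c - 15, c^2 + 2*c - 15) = c^2 + 2*c - 15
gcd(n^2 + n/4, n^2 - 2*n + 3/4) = 1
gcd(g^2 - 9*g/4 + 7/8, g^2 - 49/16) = g - 7/4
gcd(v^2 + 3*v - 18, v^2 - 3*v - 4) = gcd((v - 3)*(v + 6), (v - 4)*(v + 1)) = 1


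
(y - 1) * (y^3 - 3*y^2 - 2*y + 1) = y^4 - 4*y^3 + y^2 + 3*y - 1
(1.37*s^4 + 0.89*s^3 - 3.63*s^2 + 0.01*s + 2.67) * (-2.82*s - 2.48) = -3.8634*s^5 - 5.9074*s^4 + 8.0294*s^3 + 8.9742*s^2 - 7.5542*s - 6.6216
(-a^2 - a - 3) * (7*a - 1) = -7*a^3 - 6*a^2 - 20*a + 3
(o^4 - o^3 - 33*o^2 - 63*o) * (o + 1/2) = o^5 - o^4/2 - 67*o^3/2 - 159*o^2/2 - 63*o/2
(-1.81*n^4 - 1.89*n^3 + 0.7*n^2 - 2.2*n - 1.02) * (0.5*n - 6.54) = -0.905*n^5 + 10.8924*n^4 + 12.7106*n^3 - 5.678*n^2 + 13.878*n + 6.6708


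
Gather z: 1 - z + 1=2 - z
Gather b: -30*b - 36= -30*b - 36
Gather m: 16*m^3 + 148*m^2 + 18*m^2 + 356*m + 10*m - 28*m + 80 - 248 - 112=16*m^3 + 166*m^2 + 338*m - 280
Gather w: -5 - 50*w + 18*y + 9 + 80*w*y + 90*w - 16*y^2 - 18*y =w*(80*y + 40) - 16*y^2 + 4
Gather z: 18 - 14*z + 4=22 - 14*z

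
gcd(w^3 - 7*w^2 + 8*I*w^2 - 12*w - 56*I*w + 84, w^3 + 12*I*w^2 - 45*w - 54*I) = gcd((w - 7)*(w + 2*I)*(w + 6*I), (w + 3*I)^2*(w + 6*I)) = w + 6*I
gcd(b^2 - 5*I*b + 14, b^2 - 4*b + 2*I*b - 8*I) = b + 2*I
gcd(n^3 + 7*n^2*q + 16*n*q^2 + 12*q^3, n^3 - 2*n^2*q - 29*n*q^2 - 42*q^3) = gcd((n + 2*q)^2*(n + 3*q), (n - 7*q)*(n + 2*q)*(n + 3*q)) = n^2 + 5*n*q + 6*q^2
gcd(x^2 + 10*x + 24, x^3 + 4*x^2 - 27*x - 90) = x + 6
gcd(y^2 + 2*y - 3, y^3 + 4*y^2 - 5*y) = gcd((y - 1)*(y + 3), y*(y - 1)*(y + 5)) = y - 1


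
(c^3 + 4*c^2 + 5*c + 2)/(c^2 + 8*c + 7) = (c^2 + 3*c + 2)/(c + 7)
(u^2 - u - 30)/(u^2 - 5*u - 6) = (u + 5)/(u + 1)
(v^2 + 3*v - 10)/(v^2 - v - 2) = (v + 5)/(v + 1)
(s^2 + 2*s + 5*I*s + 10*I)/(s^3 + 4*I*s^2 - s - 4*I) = (s^2 + s*(2 + 5*I) + 10*I)/(s^3 + 4*I*s^2 - s - 4*I)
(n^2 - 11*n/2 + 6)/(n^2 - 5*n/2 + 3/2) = (n - 4)/(n - 1)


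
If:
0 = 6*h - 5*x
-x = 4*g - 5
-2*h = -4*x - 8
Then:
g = 59/28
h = -20/7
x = -24/7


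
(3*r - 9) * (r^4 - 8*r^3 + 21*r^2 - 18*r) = 3*r^5 - 33*r^4 + 135*r^3 - 243*r^2 + 162*r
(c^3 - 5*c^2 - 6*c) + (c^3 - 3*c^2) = 2*c^3 - 8*c^2 - 6*c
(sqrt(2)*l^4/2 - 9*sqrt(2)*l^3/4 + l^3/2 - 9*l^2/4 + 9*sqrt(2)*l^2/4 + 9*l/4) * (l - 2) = sqrt(2)*l^5/2 - 13*sqrt(2)*l^4/4 + l^4/2 - 13*l^3/4 + 27*sqrt(2)*l^3/4 - 9*sqrt(2)*l^2/2 + 27*l^2/4 - 9*l/2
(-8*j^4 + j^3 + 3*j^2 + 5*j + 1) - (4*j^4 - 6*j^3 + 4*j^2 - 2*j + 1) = -12*j^4 + 7*j^3 - j^2 + 7*j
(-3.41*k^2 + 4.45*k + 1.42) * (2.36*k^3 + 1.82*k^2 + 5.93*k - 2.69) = -8.0476*k^5 + 4.2958*k^4 - 8.7711*k^3 + 38.1458*k^2 - 3.5499*k - 3.8198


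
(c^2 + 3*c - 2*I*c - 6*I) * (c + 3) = c^3 + 6*c^2 - 2*I*c^2 + 9*c - 12*I*c - 18*I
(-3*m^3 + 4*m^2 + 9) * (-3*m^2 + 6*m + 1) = 9*m^5 - 30*m^4 + 21*m^3 - 23*m^2 + 54*m + 9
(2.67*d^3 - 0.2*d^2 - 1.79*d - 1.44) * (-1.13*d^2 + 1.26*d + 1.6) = -3.0171*d^5 + 3.5902*d^4 + 6.0427*d^3 - 0.9482*d^2 - 4.6784*d - 2.304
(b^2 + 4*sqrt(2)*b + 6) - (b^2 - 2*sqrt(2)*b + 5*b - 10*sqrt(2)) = -5*b + 6*sqrt(2)*b + 6 + 10*sqrt(2)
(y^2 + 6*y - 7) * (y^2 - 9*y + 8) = y^4 - 3*y^3 - 53*y^2 + 111*y - 56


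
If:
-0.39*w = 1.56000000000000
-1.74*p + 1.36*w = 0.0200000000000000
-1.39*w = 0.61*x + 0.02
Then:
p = -3.14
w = -4.00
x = 9.08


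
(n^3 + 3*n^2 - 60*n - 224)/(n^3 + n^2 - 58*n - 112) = (n + 4)/(n + 2)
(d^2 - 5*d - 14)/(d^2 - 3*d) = (d^2 - 5*d - 14)/(d*(d - 3))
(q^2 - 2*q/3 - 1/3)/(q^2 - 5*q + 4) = (q + 1/3)/(q - 4)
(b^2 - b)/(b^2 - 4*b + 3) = b/(b - 3)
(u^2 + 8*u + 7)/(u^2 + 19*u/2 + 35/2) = 2*(u + 1)/(2*u + 5)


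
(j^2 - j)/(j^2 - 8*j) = (j - 1)/(j - 8)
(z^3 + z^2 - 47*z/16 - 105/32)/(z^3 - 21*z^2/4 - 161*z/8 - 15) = (z - 7/4)/(z - 8)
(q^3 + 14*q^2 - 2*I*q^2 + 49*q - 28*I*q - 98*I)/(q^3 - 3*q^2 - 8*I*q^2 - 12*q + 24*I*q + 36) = (q^2 + 14*q + 49)/(q^2 + q*(-3 - 6*I) + 18*I)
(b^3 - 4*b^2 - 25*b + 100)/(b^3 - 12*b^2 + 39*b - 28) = (b^2 - 25)/(b^2 - 8*b + 7)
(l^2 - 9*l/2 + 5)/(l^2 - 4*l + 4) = (l - 5/2)/(l - 2)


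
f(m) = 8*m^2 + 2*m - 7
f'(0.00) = 2.00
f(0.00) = -7.00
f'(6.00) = 98.00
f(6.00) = 293.00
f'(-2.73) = -41.68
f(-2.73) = 47.16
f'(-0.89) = -12.24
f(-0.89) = -2.44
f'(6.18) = 100.88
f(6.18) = 310.90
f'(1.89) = 32.24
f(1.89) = 25.36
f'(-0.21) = -1.36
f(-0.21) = -7.07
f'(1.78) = 30.48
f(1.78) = 21.91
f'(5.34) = 87.44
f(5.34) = 231.80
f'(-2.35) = -35.60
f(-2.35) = 32.48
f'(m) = 16*m + 2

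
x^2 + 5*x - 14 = (x - 2)*(x + 7)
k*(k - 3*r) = k^2 - 3*k*r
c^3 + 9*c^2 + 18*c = c*(c + 3)*(c + 6)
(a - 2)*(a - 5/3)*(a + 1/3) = a^3 - 10*a^2/3 + 19*a/9 + 10/9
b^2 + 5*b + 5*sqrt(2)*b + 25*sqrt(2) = (b + 5)*(b + 5*sqrt(2))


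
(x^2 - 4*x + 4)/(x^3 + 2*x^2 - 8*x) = (x - 2)/(x*(x + 4))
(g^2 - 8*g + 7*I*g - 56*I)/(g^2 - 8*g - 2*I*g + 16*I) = (g + 7*I)/(g - 2*I)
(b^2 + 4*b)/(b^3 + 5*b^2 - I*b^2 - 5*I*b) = (b + 4)/(b^2 + b*(5 - I) - 5*I)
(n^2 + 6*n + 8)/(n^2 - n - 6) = (n + 4)/(n - 3)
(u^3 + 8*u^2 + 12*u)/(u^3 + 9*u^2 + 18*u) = (u + 2)/(u + 3)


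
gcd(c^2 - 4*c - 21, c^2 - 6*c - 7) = c - 7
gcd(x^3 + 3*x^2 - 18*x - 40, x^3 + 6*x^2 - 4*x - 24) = x + 2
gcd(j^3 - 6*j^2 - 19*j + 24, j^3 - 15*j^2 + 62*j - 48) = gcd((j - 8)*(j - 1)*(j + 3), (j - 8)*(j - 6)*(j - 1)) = j^2 - 9*j + 8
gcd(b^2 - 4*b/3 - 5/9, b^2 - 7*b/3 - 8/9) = b + 1/3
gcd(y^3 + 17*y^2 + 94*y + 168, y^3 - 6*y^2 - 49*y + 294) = y + 7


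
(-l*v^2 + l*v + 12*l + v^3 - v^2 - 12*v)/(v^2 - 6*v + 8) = (-l*v - 3*l + v^2 + 3*v)/(v - 2)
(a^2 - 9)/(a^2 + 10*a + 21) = (a - 3)/(a + 7)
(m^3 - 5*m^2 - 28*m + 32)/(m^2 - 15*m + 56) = (m^2 + 3*m - 4)/(m - 7)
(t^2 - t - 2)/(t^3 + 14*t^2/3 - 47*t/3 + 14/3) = 3*(t + 1)/(3*t^2 + 20*t - 7)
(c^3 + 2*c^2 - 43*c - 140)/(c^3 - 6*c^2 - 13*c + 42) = (c^2 + 9*c + 20)/(c^2 + c - 6)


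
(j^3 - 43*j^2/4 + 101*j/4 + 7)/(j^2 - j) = (4*j^3 - 43*j^2 + 101*j + 28)/(4*j*(j - 1))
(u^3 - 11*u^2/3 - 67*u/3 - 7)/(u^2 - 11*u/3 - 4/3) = (u^2 - 4*u - 21)/(u - 4)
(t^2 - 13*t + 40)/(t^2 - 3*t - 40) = (t - 5)/(t + 5)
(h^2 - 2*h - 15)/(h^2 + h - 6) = (h - 5)/(h - 2)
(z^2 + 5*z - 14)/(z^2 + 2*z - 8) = (z + 7)/(z + 4)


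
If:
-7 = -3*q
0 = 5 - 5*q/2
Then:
No Solution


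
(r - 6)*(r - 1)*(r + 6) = r^3 - r^2 - 36*r + 36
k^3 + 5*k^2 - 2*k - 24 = (k - 2)*(k + 3)*(k + 4)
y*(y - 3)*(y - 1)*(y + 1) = y^4 - 3*y^3 - y^2 + 3*y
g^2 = g^2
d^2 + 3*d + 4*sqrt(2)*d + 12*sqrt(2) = (d + 3)*(d + 4*sqrt(2))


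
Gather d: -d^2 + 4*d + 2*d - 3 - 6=-d^2 + 6*d - 9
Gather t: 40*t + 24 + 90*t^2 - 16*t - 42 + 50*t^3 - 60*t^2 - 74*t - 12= 50*t^3 + 30*t^2 - 50*t - 30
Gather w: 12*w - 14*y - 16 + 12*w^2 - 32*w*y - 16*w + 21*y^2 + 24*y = 12*w^2 + w*(-32*y - 4) + 21*y^2 + 10*y - 16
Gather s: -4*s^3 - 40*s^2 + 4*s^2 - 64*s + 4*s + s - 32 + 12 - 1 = -4*s^3 - 36*s^2 - 59*s - 21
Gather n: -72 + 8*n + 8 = 8*n - 64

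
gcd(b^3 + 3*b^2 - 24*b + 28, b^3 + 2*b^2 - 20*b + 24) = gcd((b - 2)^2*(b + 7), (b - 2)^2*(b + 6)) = b^2 - 4*b + 4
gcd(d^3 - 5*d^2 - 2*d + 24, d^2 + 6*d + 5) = 1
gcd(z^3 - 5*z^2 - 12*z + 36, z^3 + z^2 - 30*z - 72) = z^2 - 3*z - 18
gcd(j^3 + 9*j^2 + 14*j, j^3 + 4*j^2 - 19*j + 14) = j + 7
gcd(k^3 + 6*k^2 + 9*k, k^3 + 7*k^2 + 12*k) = k^2 + 3*k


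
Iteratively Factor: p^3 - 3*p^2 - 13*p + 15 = (p - 5)*(p^2 + 2*p - 3) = (p - 5)*(p + 3)*(p - 1)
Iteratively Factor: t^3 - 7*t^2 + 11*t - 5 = (t - 5)*(t^2 - 2*t + 1) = (t - 5)*(t - 1)*(t - 1)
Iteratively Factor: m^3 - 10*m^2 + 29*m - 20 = (m - 4)*(m^2 - 6*m + 5) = (m - 5)*(m - 4)*(m - 1)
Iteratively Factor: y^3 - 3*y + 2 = (y + 2)*(y^2 - 2*y + 1) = (y - 1)*(y + 2)*(y - 1)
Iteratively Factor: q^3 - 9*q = (q + 3)*(q^2 - 3*q) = (q - 3)*(q + 3)*(q)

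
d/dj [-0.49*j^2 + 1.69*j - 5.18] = 1.69 - 0.98*j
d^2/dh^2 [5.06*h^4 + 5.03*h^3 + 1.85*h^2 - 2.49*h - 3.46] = 60.72*h^2 + 30.18*h + 3.7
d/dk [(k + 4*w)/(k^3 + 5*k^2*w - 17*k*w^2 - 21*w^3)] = (k^3 + 5*k^2*w - 17*k*w^2 - 21*w^3 - (k + 4*w)*(3*k^2 + 10*k*w - 17*w^2))/(k^3 + 5*k^2*w - 17*k*w^2 - 21*w^3)^2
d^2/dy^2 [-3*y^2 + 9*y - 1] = -6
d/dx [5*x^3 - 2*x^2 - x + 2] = 15*x^2 - 4*x - 1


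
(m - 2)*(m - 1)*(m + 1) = m^3 - 2*m^2 - m + 2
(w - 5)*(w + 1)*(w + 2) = w^3 - 2*w^2 - 13*w - 10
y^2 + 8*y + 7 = (y + 1)*(y + 7)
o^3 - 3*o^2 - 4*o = o*(o - 4)*(o + 1)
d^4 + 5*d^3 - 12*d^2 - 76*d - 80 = (d - 4)*(d + 2)^2*(d + 5)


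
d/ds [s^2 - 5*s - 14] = 2*s - 5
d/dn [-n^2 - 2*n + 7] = -2*n - 2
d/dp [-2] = 0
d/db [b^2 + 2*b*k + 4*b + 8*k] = 2*b + 2*k + 4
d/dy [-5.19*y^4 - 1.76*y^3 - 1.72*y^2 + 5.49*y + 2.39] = -20.76*y^3 - 5.28*y^2 - 3.44*y + 5.49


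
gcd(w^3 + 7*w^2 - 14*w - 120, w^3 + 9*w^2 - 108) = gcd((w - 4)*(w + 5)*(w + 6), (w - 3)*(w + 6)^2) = w + 6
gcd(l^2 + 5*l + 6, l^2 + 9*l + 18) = l + 3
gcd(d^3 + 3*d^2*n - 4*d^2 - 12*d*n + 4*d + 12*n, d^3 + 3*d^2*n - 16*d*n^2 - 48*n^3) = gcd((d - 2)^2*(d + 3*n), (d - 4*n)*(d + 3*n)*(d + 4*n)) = d + 3*n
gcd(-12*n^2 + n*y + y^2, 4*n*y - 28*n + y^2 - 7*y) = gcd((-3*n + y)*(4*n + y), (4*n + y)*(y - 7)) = 4*n + y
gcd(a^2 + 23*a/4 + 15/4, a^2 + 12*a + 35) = a + 5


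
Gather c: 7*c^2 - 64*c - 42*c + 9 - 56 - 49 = 7*c^2 - 106*c - 96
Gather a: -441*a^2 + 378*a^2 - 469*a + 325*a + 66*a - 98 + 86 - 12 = -63*a^2 - 78*a - 24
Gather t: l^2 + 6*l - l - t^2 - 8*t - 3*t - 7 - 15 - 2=l^2 + 5*l - t^2 - 11*t - 24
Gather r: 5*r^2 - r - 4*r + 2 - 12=5*r^2 - 5*r - 10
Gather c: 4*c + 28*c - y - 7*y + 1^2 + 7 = 32*c - 8*y + 8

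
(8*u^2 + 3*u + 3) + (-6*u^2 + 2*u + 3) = 2*u^2 + 5*u + 6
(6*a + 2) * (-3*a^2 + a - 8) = -18*a^3 - 46*a - 16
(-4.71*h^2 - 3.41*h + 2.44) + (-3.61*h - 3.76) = -4.71*h^2 - 7.02*h - 1.32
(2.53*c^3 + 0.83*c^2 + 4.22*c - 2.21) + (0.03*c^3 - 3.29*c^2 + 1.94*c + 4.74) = 2.56*c^3 - 2.46*c^2 + 6.16*c + 2.53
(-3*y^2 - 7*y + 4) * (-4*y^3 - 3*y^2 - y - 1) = 12*y^5 + 37*y^4 + 8*y^3 - 2*y^2 + 3*y - 4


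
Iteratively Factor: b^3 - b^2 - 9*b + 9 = (b + 3)*(b^2 - 4*b + 3) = (b - 1)*(b + 3)*(b - 3)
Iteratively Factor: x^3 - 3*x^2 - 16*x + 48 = (x + 4)*(x^2 - 7*x + 12) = (x - 3)*(x + 4)*(x - 4)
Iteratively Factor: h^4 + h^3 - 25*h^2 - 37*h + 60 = (h - 1)*(h^3 + 2*h^2 - 23*h - 60) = (h - 5)*(h - 1)*(h^2 + 7*h + 12) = (h - 5)*(h - 1)*(h + 3)*(h + 4)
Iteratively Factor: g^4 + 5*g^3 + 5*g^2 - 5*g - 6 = (g + 1)*(g^3 + 4*g^2 + g - 6) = (g + 1)*(g + 2)*(g^2 + 2*g - 3) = (g + 1)*(g + 2)*(g + 3)*(g - 1)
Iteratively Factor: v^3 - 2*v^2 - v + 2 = (v - 2)*(v^2 - 1) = (v - 2)*(v - 1)*(v + 1)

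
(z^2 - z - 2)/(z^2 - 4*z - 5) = (z - 2)/(z - 5)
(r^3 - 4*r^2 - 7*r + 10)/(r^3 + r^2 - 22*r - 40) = (r - 1)/(r + 4)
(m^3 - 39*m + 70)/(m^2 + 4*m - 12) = (m^2 + 2*m - 35)/(m + 6)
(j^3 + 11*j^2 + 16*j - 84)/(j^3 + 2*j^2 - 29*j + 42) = (j + 6)/(j - 3)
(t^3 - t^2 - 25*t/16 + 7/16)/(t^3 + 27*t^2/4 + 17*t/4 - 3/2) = (t - 7/4)/(t + 6)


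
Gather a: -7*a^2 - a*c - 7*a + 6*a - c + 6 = -7*a^2 + a*(-c - 1) - c + 6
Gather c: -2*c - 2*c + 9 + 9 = 18 - 4*c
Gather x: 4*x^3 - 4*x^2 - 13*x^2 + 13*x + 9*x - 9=4*x^3 - 17*x^2 + 22*x - 9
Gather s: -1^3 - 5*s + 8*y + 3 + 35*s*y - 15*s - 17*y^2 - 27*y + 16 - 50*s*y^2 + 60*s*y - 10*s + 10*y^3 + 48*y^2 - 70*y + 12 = s*(-50*y^2 + 95*y - 30) + 10*y^3 + 31*y^2 - 89*y + 30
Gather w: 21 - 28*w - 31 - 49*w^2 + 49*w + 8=-49*w^2 + 21*w - 2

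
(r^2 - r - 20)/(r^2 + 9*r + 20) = (r - 5)/(r + 5)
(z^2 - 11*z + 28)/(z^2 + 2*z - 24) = (z - 7)/(z + 6)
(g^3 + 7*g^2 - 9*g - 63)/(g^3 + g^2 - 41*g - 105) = (g^2 + 4*g - 21)/(g^2 - 2*g - 35)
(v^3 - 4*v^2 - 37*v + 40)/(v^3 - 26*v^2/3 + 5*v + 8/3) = 3*(v + 5)/(3*v + 1)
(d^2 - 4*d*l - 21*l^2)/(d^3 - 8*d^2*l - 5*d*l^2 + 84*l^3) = 1/(d - 4*l)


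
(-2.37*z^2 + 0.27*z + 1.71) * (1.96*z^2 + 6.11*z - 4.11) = -4.6452*z^4 - 13.9515*z^3 + 14.742*z^2 + 9.3384*z - 7.0281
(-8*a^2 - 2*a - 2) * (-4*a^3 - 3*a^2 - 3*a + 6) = 32*a^5 + 32*a^4 + 38*a^3 - 36*a^2 - 6*a - 12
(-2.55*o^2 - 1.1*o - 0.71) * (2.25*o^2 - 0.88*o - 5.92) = -5.7375*o^4 - 0.231*o^3 + 14.4665*o^2 + 7.1368*o + 4.2032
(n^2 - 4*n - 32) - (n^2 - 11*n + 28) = 7*n - 60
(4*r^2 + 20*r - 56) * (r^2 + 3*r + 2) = 4*r^4 + 32*r^3 + 12*r^2 - 128*r - 112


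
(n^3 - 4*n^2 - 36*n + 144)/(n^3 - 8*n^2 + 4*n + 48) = (n + 6)/(n + 2)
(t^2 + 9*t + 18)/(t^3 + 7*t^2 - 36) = 1/(t - 2)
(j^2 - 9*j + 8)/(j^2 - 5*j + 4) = (j - 8)/(j - 4)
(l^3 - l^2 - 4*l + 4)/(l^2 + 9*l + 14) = (l^2 - 3*l + 2)/(l + 7)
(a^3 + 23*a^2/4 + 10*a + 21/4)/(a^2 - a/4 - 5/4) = (4*a^2 + 19*a + 21)/(4*a - 5)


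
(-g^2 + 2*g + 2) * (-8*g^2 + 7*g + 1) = 8*g^4 - 23*g^3 - 3*g^2 + 16*g + 2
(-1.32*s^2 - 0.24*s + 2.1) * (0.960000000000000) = -1.2672*s^2 - 0.2304*s + 2.016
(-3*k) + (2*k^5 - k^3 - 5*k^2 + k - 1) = 2*k^5 - k^3 - 5*k^2 - 2*k - 1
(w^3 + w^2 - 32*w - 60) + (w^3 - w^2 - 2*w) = 2*w^3 - 34*w - 60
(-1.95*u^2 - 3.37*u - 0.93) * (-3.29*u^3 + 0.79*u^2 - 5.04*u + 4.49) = 6.4155*u^5 + 9.5468*u^4 + 10.2254*u^3 + 7.4946*u^2 - 10.4441*u - 4.1757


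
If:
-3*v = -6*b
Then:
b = v/2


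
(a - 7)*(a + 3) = a^2 - 4*a - 21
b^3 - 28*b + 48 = (b - 4)*(b - 2)*(b + 6)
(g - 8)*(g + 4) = g^2 - 4*g - 32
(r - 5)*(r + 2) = r^2 - 3*r - 10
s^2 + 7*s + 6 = (s + 1)*(s + 6)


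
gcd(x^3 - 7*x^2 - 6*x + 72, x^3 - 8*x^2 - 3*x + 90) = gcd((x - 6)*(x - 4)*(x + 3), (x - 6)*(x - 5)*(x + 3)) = x^2 - 3*x - 18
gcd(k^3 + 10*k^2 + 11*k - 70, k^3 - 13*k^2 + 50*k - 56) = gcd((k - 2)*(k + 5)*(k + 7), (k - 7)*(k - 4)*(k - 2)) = k - 2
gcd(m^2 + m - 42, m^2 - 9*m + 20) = 1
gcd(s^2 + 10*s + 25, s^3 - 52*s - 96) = 1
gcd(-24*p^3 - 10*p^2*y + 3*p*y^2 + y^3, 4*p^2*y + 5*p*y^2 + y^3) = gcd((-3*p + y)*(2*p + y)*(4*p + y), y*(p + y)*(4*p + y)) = 4*p + y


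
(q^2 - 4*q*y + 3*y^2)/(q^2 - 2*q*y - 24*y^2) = (-q^2 + 4*q*y - 3*y^2)/(-q^2 + 2*q*y + 24*y^2)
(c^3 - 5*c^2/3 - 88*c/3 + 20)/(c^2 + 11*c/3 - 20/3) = (3*c^2 - 20*c + 12)/(3*c - 4)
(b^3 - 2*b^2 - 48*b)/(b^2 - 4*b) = (b^2 - 2*b - 48)/(b - 4)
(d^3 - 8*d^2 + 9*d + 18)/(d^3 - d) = (d^2 - 9*d + 18)/(d*(d - 1))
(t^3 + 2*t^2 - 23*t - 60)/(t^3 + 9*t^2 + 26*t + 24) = (t - 5)/(t + 2)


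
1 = 1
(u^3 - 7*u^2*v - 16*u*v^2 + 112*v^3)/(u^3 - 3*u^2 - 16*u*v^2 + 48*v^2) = (u - 7*v)/(u - 3)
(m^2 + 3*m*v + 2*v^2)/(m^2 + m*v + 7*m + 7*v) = (m + 2*v)/(m + 7)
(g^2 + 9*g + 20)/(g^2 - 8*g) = (g^2 + 9*g + 20)/(g*(g - 8))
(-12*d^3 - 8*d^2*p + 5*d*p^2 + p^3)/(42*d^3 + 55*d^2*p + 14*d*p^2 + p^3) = (-2*d + p)/(7*d + p)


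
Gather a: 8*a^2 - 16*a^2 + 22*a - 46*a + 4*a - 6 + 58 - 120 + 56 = -8*a^2 - 20*a - 12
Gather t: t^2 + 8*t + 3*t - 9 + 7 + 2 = t^2 + 11*t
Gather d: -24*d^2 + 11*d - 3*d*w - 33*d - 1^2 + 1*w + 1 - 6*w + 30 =-24*d^2 + d*(-3*w - 22) - 5*w + 30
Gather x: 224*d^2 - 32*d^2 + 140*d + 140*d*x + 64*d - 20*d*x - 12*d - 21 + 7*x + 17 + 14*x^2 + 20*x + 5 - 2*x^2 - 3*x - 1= 192*d^2 + 192*d + 12*x^2 + x*(120*d + 24)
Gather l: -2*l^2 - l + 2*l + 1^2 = -2*l^2 + l + 1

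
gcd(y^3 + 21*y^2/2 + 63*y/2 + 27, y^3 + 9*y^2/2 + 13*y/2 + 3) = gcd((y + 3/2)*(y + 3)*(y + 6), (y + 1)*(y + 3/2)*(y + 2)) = y + 3/2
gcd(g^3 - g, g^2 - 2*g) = g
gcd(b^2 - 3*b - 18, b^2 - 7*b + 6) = b - 6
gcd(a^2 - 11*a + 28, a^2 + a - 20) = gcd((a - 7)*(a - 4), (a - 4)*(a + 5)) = a - 4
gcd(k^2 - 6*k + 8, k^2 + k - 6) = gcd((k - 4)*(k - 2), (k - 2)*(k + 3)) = k - 2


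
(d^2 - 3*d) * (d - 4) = d^3 - 7*d^2 + 12*d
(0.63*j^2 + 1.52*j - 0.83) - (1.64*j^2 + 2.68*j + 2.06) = -1.01*j^2 - 1.16*j - 2.89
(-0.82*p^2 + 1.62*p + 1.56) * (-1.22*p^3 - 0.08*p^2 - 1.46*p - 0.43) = 1.0004*p^5 - 1.9108*p^4 - 0.8356*p^3 - 2.1374*p^2 - 2.9742*p - 0.6708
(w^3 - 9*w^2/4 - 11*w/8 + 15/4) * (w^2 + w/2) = w^5 - 7*w^4/4 - 5*w^3/2 + 49*w^2/16 + 15*w/8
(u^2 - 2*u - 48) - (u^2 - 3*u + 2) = u - 50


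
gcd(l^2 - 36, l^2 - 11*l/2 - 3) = l - 6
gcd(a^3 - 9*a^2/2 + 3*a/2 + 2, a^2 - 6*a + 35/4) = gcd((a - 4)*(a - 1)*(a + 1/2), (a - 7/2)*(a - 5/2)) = 1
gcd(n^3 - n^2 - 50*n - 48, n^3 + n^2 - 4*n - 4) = n + 1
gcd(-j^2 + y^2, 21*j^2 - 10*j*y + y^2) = 1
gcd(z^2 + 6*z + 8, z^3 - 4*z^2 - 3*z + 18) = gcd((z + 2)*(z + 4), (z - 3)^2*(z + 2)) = z + 2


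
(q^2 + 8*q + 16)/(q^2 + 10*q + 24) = (q + 4)/(q + 6)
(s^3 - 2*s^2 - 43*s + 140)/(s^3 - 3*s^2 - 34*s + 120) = (s + 7)/(s + 6)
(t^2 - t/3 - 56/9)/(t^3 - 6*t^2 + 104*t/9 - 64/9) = (3*t + 7)/(3*t^2 - 10*t + 8)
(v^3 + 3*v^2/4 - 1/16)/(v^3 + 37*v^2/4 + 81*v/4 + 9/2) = (16*v^3 + 12*v^2 - 1)/(4*(4*v^3 + 37*v^2 + 81*v + 18))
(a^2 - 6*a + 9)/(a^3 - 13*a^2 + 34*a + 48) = (a^2 - 6*a + 9)/(a^3 - 13*a^2 + 34*a + 48)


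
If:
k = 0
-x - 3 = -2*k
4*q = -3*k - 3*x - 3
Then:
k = 0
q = 3/2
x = -3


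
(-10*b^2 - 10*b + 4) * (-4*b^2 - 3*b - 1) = 40*b^4 + 70*b^3 + 24*b^2 - 2*b - 4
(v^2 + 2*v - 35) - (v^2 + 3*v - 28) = -v - 7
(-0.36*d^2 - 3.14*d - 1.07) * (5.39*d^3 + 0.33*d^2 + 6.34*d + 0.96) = -1.9404*d^5 - 17.0434*d^4 - 9.0859*d^3 - 20.6063*d^2 - 9.7982*d - 1.0272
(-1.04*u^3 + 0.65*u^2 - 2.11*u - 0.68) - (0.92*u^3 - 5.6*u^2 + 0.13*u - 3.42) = -1.96*u^3 + 6.25*u^2 - 2.24*u + 2.74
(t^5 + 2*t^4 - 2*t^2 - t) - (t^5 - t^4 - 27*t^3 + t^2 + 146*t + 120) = 3*t^4 + 27*t^3 - 3*t^2 - 147*t - 120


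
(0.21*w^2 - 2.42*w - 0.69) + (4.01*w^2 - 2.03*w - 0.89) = 4.22*w^2 - 4.45*w - 1.58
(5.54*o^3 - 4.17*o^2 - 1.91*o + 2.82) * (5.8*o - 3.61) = 32.132*o^4 - 44.1854*o^3 + 3.9757*o^2 + 23.2511*o - 10.1802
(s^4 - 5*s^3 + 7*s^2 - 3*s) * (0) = 0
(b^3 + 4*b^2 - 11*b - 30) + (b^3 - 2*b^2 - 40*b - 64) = 2*b^3 + 2*b^2 - 51*b - 94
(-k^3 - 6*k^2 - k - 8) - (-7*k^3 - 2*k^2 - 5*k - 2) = 6*k^3 - 4*k^2 + 4*k - 6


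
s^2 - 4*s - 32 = (s - 8)*(s + 4)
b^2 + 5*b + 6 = (b + 2)*(b + 3)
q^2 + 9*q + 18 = (q + 3)*(q + 6)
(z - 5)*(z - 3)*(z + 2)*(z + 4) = z^4 - 2*z^3 - 25*z^2 + 26*z + 120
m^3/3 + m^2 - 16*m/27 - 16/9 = (m/3 + 1)*(m - 4/3)*(m + 4/3)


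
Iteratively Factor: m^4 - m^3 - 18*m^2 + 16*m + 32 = (m + 4)*(m^3 - 5*m^2 + 2*m + 8) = (m + 1)*(m + 4)*(m^2 - 6*m + 8) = (m - 2)*(m + 1)*(m + 4)*(m - 4)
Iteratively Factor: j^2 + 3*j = (j + 3)*(j)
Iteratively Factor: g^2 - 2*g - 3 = (g - 3)*(g + 1)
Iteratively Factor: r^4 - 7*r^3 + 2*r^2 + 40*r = (r - 4)*(r^3 - 3*r^2 - 10*r) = r*(r - 4)*(r^2 - 3*r - 10) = r*(r - 4)*(r + 2)*(r - 5)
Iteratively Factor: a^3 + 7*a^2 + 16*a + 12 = (a + 2)*(a^2 + 5*a + 6) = (a + 2)*(a + 3)*(a + 2)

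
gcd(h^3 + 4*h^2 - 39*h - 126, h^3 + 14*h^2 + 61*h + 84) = h^2 + 10*h + 21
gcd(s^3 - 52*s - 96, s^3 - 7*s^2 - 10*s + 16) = s^2 - 6*s - 16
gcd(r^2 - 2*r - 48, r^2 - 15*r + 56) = r - 8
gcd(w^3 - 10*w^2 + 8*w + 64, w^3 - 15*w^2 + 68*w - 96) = w^2 - 12*w + 32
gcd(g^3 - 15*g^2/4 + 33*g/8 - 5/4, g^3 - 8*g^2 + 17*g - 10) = g - 2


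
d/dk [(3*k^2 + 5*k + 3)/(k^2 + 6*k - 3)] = (13*k^2 - 24*k - 33)/(k^4 + 12*k^3 + 30*k^2 - 36*k + 9)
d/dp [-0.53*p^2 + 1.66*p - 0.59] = 1.66 - 1.06*p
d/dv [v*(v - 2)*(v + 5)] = 3*v^2 + 6*v - 10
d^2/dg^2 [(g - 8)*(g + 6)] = 2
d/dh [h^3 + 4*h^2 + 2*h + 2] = 3*h^2 + 8*h + 2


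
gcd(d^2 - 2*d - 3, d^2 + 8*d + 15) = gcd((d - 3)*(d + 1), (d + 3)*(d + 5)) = 1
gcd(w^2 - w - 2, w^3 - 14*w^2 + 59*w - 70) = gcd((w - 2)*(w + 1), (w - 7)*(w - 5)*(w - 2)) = w - 2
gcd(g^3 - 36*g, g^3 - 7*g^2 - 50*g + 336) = g - 6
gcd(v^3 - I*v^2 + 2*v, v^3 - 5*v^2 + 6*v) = v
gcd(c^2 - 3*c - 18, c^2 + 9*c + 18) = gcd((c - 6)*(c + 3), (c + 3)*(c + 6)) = c + 3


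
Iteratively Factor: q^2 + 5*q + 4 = (q + 1)*(q + 4)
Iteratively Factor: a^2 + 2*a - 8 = (a + 4)*(a - 2)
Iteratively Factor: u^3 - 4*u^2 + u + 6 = (u - 3)*(u^2 - u - 2) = (u - 3)*(u - 2)*(u + 1)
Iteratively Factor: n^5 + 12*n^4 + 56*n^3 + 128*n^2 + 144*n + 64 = (n + 2)*(n^4 + 10*n^3 + 36*n^2 + 56*n + 32) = (n + 2)^2*(n^3 + 8*n^2 + 20*n + 16) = (n + 2)^3*(n^2 + 6*n + 8) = (n + 2)^4*(n + 4)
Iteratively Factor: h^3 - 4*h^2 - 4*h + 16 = (h + 2)*(h^2 - 6*h + 8) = (h - 4)*(h + 2)*(h - 2)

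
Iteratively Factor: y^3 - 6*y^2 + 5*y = (y - 5)*(y^2 - y) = y*(y - 5)*(y - 1)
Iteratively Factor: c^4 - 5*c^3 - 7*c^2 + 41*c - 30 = (c + 3)*(c^3 - 8*c^2 + 17*c - 10) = (c - 2)*(c + 3)*(c^2 - 6*c + 5) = (c - 5)*(c - 2)*(c + 3)*(c - 1)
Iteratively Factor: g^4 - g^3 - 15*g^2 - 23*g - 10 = (g + 2)*(g^3 - 3*g^2 - 9*g - 5) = (g + 1)*(g + 2)*(g^2 - 4*g - 5) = (g - 5)*(g + 1)*(g + 2)*(g + 1)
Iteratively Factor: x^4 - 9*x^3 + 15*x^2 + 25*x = (x - 5)*(x^3 - 4*x^2 - 5*x) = (x - 5)*(x + 1)*(x^2 - 5*x) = x*(x - 5)*(x + 1)*(x - 5)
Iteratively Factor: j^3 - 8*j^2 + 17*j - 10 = (j - 5)*(j^2 - 3*j + 2) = (j - 5)*(j - 1)*(j - 2)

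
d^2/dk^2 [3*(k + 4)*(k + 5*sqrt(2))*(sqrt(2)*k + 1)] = 18*sqrt(2)*k + 24*sqrt(2) + 66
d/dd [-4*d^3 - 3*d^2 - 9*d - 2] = -12*d^2 - 6*d - 9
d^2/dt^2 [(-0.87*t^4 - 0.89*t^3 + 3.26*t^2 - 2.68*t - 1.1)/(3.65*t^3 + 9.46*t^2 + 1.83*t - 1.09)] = (-2.8421709430404e-14*t^8 + 4.23126600000001*t^6 - 289.692636*t^5 - 867.88047*t^4 - 979.426562*t^3 - 562.738902000001*t^2 - 312.667746*t - 32.99784)/(48.627125*t^9 + 378.09255*t^8 + 1053.073545*t^7 + 1182.154381*t^6 + 302.159679*t^5 - 241.27968*t^4 - 94.08099*t^3 + 22.767375*t^2 + 6.522669*t - 1.295029)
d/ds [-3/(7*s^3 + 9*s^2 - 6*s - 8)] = 9*(7*s^2 + 6*s - 2)/(7*s^3 + 9*s^2 - 6*s - 8)^2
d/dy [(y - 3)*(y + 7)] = 2*y + 4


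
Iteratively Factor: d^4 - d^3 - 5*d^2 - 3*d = (d - 3)*(d^3 + 2*d^2 + d) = (d - 3)*(d + 1)*(d^2 + d) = (d - 3)*(d + 1)^2*(d)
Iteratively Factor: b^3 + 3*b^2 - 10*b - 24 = (b - 3)*(b^2 + 6*b + 8) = (b - 3)*(b + 2)*(b + 4)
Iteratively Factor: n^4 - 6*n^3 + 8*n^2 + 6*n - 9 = (n + 1)*(n^3 - 7*n^2 + 15*n - 9) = (n - 3)*(n + 1)*(n^2 - 4*n + 3) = (n - 3)^2*(n + 1)*(n - 1)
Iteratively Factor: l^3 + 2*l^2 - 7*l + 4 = (l + 4)*(l^2 - 2*l + 1) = (l - 1)*(l + 4)*(l - 1)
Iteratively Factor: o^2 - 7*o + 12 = (o - 3)*(o - 4)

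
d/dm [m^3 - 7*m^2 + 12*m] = 3*m^2 - 14*m + 12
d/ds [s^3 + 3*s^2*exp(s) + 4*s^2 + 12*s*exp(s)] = 3*s^2*exp(s) + 3*s^2 + 18*s*exp(s) + 8*s + 12*exp(s)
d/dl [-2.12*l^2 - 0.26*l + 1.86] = -4.24*l - 0.26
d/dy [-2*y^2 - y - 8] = -4*y - 1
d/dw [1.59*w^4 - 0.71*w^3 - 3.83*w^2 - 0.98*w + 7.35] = 6.36*w^3 - 2.13*w^2 - 7.66*w - 0.98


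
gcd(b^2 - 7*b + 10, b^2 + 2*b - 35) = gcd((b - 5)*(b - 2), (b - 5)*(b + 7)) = b - 5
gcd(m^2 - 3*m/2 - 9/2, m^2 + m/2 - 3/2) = m + 3/2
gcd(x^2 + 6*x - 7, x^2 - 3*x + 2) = x - 1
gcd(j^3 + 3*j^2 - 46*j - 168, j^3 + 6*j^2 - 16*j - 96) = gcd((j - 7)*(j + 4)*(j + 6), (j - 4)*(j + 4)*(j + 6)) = j^2 + 10*j + 24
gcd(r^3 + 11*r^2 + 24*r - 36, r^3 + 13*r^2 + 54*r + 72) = r + 6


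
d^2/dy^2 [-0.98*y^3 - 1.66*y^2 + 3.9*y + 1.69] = -5.88*y - 3.32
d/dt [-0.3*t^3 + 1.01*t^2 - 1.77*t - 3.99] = -0.9*t^2 + 2.02*t - 1.77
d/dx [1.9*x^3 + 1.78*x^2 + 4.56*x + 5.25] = 5.7*x^2 + 3.56*x + 4.56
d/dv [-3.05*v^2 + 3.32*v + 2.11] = 3.32 - 6.1*v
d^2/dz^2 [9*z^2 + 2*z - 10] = 18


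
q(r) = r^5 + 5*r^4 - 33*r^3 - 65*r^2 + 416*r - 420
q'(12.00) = 122840.00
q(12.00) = 290700.00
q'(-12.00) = 56840.00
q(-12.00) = -102900.00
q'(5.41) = 4265.07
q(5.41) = 3620.33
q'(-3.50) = -448.94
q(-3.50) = -1032.28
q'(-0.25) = 442.02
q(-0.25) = -527.53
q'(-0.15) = 433.21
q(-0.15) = -483.75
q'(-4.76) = -798.47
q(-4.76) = -190.64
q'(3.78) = 611.04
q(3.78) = 233.91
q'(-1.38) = 372.44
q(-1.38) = -1018.01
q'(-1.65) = 308.19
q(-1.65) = -1110.29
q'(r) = 5*r^4 + 20*r^3 - 99*r^2 - 130*r + 416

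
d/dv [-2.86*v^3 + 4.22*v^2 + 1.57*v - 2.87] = -8.58*v^2 + 8.44*v + 1.57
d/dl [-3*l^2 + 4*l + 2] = 4 - 6*l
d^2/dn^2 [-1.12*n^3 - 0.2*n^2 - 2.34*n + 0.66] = -6.72*n - 0.4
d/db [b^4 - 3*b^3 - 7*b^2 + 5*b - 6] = 4*b^3 - 9*b^2 - 14*b + 5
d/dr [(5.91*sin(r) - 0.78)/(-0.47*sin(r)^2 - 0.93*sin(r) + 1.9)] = (2.7777*sin(r)^2 - 0.7332*sin(r) + 10.5036)*cos(r)/(0.2209*sin(r)^4 + 0.8742*sin(r)^3 - 0.9211*sin(r)^2 - 3.534*sin(r) + 3.61)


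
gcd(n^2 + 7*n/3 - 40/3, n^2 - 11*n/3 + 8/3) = n - 8/3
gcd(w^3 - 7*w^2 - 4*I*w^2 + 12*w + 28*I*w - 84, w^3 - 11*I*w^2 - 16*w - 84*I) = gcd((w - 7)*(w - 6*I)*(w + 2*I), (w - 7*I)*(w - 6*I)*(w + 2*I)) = w^2 - 4*I*w + 12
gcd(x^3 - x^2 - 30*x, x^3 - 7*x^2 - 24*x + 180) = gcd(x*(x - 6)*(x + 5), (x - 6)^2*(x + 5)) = x^2 - x - 30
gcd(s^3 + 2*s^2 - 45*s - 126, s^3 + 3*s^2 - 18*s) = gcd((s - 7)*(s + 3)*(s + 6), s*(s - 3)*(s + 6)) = s + 6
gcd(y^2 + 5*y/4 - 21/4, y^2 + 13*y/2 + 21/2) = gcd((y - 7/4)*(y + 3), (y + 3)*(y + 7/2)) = y + 3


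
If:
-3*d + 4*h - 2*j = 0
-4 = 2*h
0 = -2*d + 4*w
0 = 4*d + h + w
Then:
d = 4/9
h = -2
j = -14/3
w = 2/9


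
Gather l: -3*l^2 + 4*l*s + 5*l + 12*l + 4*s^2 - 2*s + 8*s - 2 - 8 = -3*l^2 + l*(4*s + 17) + 4*s^2 + 6*s - 10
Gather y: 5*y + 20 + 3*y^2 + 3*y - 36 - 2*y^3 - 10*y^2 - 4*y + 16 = -2*y^3 - 7*y^2 + 4*y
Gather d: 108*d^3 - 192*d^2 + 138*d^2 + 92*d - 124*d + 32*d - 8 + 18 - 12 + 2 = 108*d^3 - 54*d^2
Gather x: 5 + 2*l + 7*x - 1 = 2*l + 7*x + 4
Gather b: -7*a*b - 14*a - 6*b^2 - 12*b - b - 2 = -14*a - 6*b^2 + b*(-7*a - 13) - 2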